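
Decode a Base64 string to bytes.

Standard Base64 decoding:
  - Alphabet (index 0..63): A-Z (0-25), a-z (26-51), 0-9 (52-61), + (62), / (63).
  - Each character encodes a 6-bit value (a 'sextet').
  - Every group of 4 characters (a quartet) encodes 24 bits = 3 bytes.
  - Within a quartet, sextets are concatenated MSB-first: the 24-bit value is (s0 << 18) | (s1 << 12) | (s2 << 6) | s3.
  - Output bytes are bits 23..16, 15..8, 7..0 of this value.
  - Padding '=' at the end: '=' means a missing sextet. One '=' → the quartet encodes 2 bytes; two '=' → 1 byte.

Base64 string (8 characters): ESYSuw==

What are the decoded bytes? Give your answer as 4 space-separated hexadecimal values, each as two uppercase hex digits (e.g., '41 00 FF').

Answer: 11 26 12 BB

Derivation:
After char 0 ('E'=4): chars_in_quartet=1 acc=0x4 bytes_emitted=0
After char 1 ('S'=18): chars_in_quartet=2 acc=0x112 bytes_emitted=0
After char 2 ('Y'=24): chars_in_quartet=3 acc=0x4498 bytes_emitted=0
After char 3 ('S'=18): chars_in_quartet=4 acc=0x112612 -> emit 11 26 12, reset; bytes_emitted=3
After char 4 ('u'=46): chars_in_quartet=1 acc=0x2E bytes_emitted=3
After char 5 ('w'=48): chars_in_quartet=2 acc=0xBB0 bytes_emitted=3
Padding '==': partial quartet acc=0xBB0 -> emit BB; bytes_emitted=4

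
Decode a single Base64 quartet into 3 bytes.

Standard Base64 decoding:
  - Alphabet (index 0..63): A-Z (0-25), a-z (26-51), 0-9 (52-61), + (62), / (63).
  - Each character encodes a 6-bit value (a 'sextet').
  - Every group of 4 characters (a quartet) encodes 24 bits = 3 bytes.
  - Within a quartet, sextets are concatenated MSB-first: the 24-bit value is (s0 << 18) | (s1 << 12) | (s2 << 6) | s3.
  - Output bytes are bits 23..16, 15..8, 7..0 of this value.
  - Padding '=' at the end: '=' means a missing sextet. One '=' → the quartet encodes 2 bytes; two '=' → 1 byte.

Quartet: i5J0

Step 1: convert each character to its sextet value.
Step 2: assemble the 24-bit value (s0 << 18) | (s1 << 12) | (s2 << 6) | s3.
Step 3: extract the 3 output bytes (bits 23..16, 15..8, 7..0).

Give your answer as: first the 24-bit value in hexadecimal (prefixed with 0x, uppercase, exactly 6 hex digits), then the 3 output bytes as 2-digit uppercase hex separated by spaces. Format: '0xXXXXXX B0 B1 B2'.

Sextets: i=34, 5=57, J=9, 0=52
24-bit: (34<<18) | (57<<12) | (9<<6) | 52
      = 0x880000 | 0x039000 | 0x000240 | 0x000034
      = 0x8B9274
Bytes: (v>>16)&0xFF=8B, (v>>8)&0xFF=92, v&0xFF=74

Answer: 0x8B9274 8B 92 74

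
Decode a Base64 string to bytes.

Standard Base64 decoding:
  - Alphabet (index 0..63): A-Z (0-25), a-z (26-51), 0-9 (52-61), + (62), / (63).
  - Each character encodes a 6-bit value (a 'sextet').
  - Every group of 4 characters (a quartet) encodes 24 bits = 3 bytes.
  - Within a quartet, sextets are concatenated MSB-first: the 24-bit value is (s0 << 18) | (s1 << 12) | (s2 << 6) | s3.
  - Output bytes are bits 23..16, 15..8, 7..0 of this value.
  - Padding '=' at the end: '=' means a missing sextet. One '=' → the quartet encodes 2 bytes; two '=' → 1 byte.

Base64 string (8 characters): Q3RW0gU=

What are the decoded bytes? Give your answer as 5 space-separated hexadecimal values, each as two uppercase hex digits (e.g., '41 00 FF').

Answer: 43 74 56 D2 05

Derivation:
After char 0 ('Q'=16): chars_in_quartet=1 acc=0x10 bytes_emitted=0
After char 1 ('3'=55): chars_in_quartet=2 acc=0x437 bytes_emitted=0
After char 2 ('R'=17): chars_in_quartet=3 acc=0x10DD1 bytes_emitted=0
After char 3 ('W'=22): chars_in_quartet=4 acc=0x437456 -> emit 43 74 56, reset; bytes_emitted=3
After char 4 ('0'=52): chars_in_quartet=1 acc=0x34 bytes_emitted=3
After char 5 ('g'=32): chars_in_quartet=2 acc=0xD20 bytes_emitted=3
After char 6 ('U'=20): chars_in_quartet=3 acc=0x34814 bytes_emitted=3
Padding '=': partial quartet acc=0x34814 -> emit D2 05; bytes_emitted=5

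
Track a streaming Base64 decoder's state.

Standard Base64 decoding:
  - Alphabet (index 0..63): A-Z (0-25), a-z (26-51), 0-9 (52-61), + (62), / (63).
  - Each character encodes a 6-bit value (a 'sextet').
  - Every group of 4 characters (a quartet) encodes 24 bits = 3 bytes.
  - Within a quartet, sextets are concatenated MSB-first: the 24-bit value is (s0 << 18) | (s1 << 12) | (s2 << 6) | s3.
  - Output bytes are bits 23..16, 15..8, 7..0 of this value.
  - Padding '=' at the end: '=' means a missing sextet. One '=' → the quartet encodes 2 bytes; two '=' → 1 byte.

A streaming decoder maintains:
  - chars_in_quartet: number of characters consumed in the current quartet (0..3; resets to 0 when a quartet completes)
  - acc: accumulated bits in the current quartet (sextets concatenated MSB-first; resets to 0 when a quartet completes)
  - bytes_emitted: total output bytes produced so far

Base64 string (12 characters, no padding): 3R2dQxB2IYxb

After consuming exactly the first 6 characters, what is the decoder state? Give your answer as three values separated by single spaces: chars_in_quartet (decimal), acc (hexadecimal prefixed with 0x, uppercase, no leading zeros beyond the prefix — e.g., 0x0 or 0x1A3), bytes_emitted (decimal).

After char 0 ('3'=55): chars_in_quartet=1 acc=0x37 bytes_emitted=0
After char 1 ('R'=17): chars_in_quartet=2 acc=0xDD1 bytes_emitted=0
After char 2 ('2'=54): chars_in_quartet=3 acc=0x37476 bytes_emitted=0
After char 3 ('d'=29): chars_in_quartet=4 acc=0xDD1D9D -> emit DD 1D 9D, reset; bytes_emitted=3
After char 4 ('Q'=16): chars_in_quartet=1 acc=0x10 bytes_emitted=3
After char 5 ('x'=49): chars_in_quartet=2 acc=0x431 bytes_emitted=3

Answer: 2 0x431 3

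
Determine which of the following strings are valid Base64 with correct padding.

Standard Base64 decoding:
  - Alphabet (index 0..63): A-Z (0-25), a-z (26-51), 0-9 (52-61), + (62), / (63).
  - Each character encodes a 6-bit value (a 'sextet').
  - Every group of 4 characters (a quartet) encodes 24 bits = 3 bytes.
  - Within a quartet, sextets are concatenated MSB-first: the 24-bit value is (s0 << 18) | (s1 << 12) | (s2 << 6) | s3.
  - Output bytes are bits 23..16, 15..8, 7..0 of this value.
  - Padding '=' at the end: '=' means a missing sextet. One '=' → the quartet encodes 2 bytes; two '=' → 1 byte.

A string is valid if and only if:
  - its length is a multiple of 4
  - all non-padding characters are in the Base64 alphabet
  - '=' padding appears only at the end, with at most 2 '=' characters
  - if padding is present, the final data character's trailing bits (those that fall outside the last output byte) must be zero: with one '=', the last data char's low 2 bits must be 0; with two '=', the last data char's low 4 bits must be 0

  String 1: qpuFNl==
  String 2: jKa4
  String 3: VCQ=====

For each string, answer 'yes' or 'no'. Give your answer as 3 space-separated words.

String 1: 'qpuFNl==' → invalid (bad trailing bits)
String 2: 'jKa4' → valid
String 3: 'VCQ=====' → invalid (5 pad chars (max 2))

Answer: no yes no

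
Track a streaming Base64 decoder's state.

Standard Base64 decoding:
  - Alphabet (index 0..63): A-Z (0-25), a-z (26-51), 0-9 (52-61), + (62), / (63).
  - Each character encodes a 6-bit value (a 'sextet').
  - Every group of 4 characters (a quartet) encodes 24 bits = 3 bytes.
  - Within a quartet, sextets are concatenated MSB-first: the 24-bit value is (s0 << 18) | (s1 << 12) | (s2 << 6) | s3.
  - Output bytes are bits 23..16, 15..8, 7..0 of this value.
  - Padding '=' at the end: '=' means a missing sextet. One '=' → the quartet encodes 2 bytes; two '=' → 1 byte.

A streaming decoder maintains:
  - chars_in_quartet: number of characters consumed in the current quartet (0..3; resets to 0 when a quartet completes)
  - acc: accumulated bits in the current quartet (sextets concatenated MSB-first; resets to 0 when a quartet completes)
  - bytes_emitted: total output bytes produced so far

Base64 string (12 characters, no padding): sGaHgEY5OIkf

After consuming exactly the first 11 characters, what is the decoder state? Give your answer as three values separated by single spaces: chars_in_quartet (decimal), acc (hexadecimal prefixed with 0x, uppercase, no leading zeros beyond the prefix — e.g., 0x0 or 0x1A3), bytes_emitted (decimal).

Answer: 3 0xE224 6

Derivation:
After char 0 ('s'=44): chars_in_quartet=1 acc=0x2C bytes_emitted=0
After char 1 ('G'=6): chars_in_quartet=2 acc=0xB06 bytes_emitted=0
After char 2 ('a'=26): chars_in_quartet=3 acc=0x2C19A bytes_emitted=0
After char 3 ('H'=7): chars_in_quartet=4 acc=0xB06687 -> emit B0 66 87, reset; bytes_emitted=3
After char 4 ('g'=32): chars_in_quartet=1 acc=0x20 bytes_emitted=3
After char 5 ('E'=4): chars_in_quartet=2 acc=0x804 bytes_emitted=3
After char 6 ('Y'=24): chars_in_quartet=3 acc=0x20118 bytes_emitted=3
After char 7 ('5'=57): chars_in_quartet=4 acc=0x804639 -> emit 80 46 39, reset; bytes_emitted=6
After char 8 ('O'=14): chars_in_quartet=1 acc=0xE bytes_emitted=6
After char 9 ('I'=8): chars_in_quartet=2 acc=0x388 bytes_emitted=6
After char 10 ('k'=36): chars_in_quartet=3 acc=0xE224 bytes_emitted=6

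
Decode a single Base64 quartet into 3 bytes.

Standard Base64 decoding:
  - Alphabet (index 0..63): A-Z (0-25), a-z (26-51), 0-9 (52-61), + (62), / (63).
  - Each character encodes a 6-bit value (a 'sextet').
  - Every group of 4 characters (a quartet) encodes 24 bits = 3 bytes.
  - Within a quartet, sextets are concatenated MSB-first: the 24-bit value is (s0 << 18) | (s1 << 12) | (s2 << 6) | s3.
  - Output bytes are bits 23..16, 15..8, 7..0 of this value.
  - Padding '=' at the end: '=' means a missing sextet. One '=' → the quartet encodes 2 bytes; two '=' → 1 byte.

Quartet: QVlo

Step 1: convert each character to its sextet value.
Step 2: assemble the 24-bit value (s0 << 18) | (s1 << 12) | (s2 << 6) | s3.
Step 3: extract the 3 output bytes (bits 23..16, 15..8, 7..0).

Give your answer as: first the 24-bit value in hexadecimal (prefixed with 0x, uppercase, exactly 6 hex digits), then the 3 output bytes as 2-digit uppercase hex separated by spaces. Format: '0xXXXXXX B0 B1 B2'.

Answer: 0x415968 41 59 68

Derivation:
Sextets: Q=16, V=21, l=37, o=40
24-bit: (16<<18) | (21<<12) | (37<<6) | 40
      = 0x400000 | 0x015000 | 0x000940 | 0x000028
      = 0x415968
Bytes: (v>>16)&0xFF=41, (v>>8)&0xFF=59, v&0xFF=68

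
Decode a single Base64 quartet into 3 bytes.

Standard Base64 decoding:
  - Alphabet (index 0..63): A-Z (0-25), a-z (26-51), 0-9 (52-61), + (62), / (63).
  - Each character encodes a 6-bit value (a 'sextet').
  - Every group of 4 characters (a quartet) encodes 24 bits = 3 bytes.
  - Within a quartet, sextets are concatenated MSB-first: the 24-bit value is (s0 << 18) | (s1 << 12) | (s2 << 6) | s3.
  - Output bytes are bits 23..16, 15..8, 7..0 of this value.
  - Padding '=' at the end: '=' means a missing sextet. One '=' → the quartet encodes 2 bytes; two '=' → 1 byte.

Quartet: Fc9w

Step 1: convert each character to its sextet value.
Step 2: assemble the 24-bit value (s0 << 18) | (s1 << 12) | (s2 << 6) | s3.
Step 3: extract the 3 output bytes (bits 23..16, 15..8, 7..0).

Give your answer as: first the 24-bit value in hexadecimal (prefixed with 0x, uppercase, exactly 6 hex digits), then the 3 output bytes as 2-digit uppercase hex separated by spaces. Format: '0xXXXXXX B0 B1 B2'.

Sextets: F=5, c=28, 9=61, w=48
24-bit: (5<<18) | (28<<12) | (61<<6) | 48
      = 0x140000 | 0x01C000 | 0x000F40 | 0x000030
      = 0x15CF70
Bytes: (v>>16)&0xFF=15, (v>>8)&0xFF=CF, v&0xFF=70

Answer: 0x15CF70 15 CF 70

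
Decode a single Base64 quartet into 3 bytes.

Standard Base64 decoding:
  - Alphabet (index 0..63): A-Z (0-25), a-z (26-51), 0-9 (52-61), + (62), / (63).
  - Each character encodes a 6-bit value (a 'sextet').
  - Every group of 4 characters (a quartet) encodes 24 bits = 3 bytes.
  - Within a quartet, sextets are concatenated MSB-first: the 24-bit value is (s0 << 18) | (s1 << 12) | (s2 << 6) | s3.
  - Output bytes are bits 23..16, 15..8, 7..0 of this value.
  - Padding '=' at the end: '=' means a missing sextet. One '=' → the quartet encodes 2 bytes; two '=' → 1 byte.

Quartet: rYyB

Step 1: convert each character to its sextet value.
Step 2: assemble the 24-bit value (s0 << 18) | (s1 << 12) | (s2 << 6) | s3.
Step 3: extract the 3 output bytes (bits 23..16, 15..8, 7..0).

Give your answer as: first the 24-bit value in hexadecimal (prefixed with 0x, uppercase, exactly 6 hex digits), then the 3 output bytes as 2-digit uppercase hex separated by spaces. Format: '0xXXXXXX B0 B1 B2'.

Sextets: r=43, Y=24, y=50, B=1
24-bit: (43<<18) | (24<<12) | (50<<6) | 1
      = 0xAC0000 | 0x018000 | 0x000C80 | 0x000001
      = 0xAD8C81
Bytes: (v>>16)&0xFF=AD, (v>>8)&0xFF=8C, v&0xFF=81

Answer: 0xAD8C81 AD 8C 81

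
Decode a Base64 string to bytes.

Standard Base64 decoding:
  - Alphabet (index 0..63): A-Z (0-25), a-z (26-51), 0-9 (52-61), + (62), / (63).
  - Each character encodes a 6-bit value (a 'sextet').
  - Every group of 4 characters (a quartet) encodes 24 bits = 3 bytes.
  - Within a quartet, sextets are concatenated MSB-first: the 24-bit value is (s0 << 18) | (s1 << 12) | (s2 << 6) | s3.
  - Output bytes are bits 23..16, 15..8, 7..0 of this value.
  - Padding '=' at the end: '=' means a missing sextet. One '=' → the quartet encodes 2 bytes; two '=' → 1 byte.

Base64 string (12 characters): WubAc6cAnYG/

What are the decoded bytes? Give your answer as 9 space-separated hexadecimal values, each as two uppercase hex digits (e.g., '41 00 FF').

After char 0 ('W'=22): chars_in_quartet=1 acc=0x16 bytes_emitted=0
After char 1 ('u'=46): chars_in_quartet=2 acc=0x5AE bytes_emitted=0
After char 2 ('b'=27): chars_in_quartet=3 acc=0x16B9B bytes_emitted=0
After char 3 ('A'=0): chars_in_quartet=4 acc=0x5AE6C0 -> emit 5A E6 C0, reset; bytes_emitted=3
After char 4 ('c'=28): chars_in_quartet=1 acc=0x1C bytes_emitted=3
After char 5 ('6'=58): chars_in_quartet=2 acc=0x73A bytes_emitted=3
After char 6 ('c'=28): chars_in_quartet=3 acc=0x1CE9C bytes_emitted=3
After char 7 ('A'=0): chars_in_quartet=4 acc=0x73A700 -> emit 73 A7 00, reset; bytes_emitted=6
After char 8 ('n'=39): chars_in_quartet=1 acc=0x27 bytes_emitted=6
After char 9 ('Y'=24): chars_in_quartet=2 acc=0x9D8 bytes_emitted=6
After char 10 ('G'=6): chars_in_quartet=3 acc=0x27606 bytes_emitted=6
After char 11 ('/'=63): chars_in_quartet=4 acc=0x9D81BF -> emit 9D 81 BF, reset; bytes_emitted=9

Answer: 5A E6 C0 73 A7 00 9D 81 BF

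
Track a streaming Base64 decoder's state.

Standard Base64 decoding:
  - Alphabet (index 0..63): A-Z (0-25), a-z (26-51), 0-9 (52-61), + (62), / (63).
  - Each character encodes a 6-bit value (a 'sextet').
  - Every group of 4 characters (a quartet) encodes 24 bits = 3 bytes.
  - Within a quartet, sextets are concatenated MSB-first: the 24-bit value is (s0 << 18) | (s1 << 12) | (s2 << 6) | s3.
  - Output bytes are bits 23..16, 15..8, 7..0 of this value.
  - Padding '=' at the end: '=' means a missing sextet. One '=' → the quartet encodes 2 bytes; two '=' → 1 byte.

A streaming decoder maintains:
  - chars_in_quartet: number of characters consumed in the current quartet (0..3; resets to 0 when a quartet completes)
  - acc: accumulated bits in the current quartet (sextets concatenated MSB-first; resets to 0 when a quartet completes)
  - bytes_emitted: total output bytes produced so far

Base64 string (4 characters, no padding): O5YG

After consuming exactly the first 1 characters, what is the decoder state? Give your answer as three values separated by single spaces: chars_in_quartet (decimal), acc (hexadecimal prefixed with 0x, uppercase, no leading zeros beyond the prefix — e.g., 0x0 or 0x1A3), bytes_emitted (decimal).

Answer: 1 0xE 0

Derivation:
After char 0 ('O'=14): chars_in_quartet=1 acc=0xE bytes_emitted=0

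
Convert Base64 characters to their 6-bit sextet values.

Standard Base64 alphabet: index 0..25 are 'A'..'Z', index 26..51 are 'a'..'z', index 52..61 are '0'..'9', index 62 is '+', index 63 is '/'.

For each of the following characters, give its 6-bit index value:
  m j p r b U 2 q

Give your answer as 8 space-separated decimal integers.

Answer: 38 35 41 43 27 20 54 42

Derivation:
'm': a..z range, 26 + ord('m') − ord('a') = 38
'j': a..z range, 26 + ord('j') − ord('a') = 35
'p': a..z range, 26 + ord('p') − ord('a') = 41
'r': a..z range, 26 + ord('r') − ord('a') = 43
'b': a..z range, 26 + ord('b') − ord('a') = 27
'U': A..Z range, ord('U') − ord('A') = 20
'2': 0..9 range, 52 + ord('2') − ord('0') = 54
'q': a..z range, 26 + ord('q') − ord('a') = 42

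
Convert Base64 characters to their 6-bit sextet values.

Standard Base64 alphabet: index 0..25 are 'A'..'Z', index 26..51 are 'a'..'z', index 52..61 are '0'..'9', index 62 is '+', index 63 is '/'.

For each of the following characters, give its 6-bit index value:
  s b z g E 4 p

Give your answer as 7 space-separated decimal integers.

Answer: 44 27 51 32 4 56 41

Derivation:
's': a..z range, 26 + ord('s') − ord('a') = 44
'b': a..z range, 26 + ord('b') − ord('a') = 27
'z': a..z range, 26 + ord('z') − ord('a') = 51
'g': a..z range, 26 + ord('g') − ord('a') = 32
'E': A..Z range, ord('E') − ord('A') = 4
'4': 0..9 range, 52 + ord('4') − ord('0') = 56
'p': a..z range, 26 + ord('p') − ord('a') = 41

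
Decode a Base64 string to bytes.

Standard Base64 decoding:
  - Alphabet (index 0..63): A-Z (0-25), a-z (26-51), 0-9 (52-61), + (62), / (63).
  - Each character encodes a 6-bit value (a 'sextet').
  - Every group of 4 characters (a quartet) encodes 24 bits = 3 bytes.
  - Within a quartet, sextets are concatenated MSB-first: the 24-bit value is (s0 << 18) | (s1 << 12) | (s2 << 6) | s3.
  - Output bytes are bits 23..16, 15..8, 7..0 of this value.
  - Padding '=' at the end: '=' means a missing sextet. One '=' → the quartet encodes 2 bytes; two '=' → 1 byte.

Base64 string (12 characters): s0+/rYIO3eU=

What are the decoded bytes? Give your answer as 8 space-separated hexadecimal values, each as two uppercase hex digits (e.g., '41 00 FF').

After char 0 ('s'=44): chars_in_quartet=1 acc=0x2C bytes_emitted=0
After char 1 ('0'=52): chars_in_quartet=2 acc=0xB34 bytes_emitted=0
After char 2 ('+'=62): chars_in_quartet=3 acc=0x2CD3E bytes_emitted=0
After char 3 ('/'=63): chars_in_quartet=4 acc=0xB34FBF -> emit B3 4F BF, reset; bytes_emitted=3
After char 4 ('r'=43): chars_in_quartet=1 acc=0x2B bytes_emitted=3
After char 5 ('Y'=24): chars_in_quartet=2 acc=0xAD8 bytes_emitted=3
After char 6 ('I'=8): chars_in_quartet=3 acc=0x2B608 bytes_emitted=3
After char 7 ('O'=14): chars_in_quartet=4 acc=0xAD820E -> emit AD 82 0E, reset; bytes_emitted=6
After char 8 ('3'=55): chars_in_quartet=1 acc=0x37 bytes_emitted=6
After char 9 ('e'=30): chars_in_quartet=2 acc=0xDDE bytes_emitted=6
After char 10 ('U'=20): chars_in_quartet=3 acc=0x37794 bytes_emitted=6
Padding '=': partial quartet acc=0x37794 -> emit DD E5; bytes_emitted=8

Answer: B3 4F BF AD 82 0E DD E5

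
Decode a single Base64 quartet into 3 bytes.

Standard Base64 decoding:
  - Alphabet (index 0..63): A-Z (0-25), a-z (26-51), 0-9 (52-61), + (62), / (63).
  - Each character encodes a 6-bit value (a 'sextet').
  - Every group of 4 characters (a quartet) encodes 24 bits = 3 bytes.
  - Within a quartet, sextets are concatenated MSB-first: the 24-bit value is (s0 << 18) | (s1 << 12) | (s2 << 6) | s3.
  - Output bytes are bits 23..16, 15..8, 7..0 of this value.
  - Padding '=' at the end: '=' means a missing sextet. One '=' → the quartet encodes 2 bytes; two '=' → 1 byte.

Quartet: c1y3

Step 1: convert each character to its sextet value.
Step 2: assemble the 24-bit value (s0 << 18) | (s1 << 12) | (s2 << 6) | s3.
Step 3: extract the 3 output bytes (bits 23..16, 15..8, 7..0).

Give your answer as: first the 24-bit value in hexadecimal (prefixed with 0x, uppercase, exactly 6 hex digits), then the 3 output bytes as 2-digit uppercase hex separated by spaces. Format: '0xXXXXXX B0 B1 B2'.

Sextets: c=28, 1=53, y=50, 3=55
24-bit: (28<<18) | (53<<12) | (50<<6) | 55
      = 0x700000 | 0x035000 | 0x000C80 | 0x000037
      = 0x735CB7
Bytes: (v>>16)&0xFF=73, (v>>8)&0xFF=5C, v&0xFF=B7

Answer: 0x735CB7 73 5C B7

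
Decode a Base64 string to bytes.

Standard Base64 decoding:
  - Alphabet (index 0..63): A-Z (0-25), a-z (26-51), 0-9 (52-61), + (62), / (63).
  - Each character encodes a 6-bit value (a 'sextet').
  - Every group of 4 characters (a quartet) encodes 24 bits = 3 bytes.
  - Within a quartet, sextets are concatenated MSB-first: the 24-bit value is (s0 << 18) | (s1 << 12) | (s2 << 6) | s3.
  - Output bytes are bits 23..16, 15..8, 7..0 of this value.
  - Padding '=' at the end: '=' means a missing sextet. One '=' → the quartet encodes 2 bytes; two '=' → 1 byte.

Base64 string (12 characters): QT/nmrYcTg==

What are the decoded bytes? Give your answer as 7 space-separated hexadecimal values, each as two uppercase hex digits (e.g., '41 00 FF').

Answer: 41 3F E7 9A B6 1C 4E

Derivation:
After char 0 ('Q'=16): chars_in_quartet=1 acc=0x10 bytes_emitted=0
After char 1 ('T'=19): chars_in_quartet=2 acc=0x413 bytes_emitted=0
After char 2 ('/'=63): chars_in_quartet=3 acc=0x104FF bytes_emitted=0
After char 3 ('n'=39): chars_in_quartet=4 acc=0x413FE7 -> emit 41 3F E7, reset; bytes_emitted=3
After char 4 ('m'=38): chars_in_quartet=1 acc=0x26 bytes_emitted=3
After char 5 ('r'=43): chars_in_quartet=2 acc=0x9AB bytes_emitted=3
After char 6 ('Y'=24): chars_in_quartet=3 acc=0x26AD8 bytes_emitted=3
After char 7 ('c'=28): chars_in_quartet=4 acc=0x9AB61C -> emit 9A B6 1C, reset; bytes_emitted=6
After char 8 ('T'=19): chars_in_quartet=1 acc=0x13 bytes_emitted=6
After char 9 ('g'=32): chars_in_quartet=2 acc=0x4E0 bytes_emitted=6
Padding '==': partial quartet acc=0x4E0 -> emit 4E; bytes_emitted=7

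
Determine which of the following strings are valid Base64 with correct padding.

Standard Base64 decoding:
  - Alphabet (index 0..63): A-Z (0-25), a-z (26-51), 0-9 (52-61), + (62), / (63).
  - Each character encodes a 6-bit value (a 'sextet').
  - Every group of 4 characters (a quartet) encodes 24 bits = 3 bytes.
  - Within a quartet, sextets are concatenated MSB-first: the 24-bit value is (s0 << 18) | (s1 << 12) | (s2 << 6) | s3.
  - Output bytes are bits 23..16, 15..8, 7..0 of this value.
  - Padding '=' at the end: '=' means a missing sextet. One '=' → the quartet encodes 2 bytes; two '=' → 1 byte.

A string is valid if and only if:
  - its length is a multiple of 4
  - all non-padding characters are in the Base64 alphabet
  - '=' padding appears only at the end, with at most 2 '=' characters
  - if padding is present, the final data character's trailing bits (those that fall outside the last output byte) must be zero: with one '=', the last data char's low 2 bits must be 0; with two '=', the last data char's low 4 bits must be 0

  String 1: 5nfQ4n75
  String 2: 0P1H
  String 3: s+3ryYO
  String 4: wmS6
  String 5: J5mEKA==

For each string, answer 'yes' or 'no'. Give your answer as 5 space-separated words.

String 1: '5nfQ4n75' → valid
String 2: '0P1H' → valid
String 3: 's+3ryYO' → invalid (len=7 not mult of 4)
String 4: 'wmS6' → valid
String 5: 'J5mEKA==' → valid

Answer: yes yes no yes yes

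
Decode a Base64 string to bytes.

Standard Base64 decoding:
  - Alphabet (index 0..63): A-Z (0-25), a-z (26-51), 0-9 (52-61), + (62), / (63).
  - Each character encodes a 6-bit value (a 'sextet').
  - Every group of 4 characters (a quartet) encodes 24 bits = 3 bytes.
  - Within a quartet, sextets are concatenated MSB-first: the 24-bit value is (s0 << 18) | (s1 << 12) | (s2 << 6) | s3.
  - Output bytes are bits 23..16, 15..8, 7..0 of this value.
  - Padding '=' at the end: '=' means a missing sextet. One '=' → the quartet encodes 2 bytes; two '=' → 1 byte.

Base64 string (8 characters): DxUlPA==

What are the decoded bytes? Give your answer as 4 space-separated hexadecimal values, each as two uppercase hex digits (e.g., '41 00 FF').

After char 0 ('D'=3): chars_in_quartet=1 acc=0x3 bytes_emitted=0
After char 1 ('x'=49): chars_in_quartet=2 acc=0xF1 bytes_emitted=0
After char 2 ('U'=20): chars_in_quartet=3 acc=0x3C54 bytes_emitted=0
After char 3 ('l'=37): chars_in_quartet=4 acc=0xF1525 -> emit 0F 15 25, reset; bytes_emitted=3
After char 4 ('P'=15): chars_in_quartet=1 acc=0xF bytes_emitted=3
After char 5 ('A'=0): chars_in_quartet=2 acc=0x3C0 bytes_emitted=3
Padding '==': partial quartet acc=0x3C0 -> emit 3C; bytes_emitted=4

Answer: 0F 15 25 3C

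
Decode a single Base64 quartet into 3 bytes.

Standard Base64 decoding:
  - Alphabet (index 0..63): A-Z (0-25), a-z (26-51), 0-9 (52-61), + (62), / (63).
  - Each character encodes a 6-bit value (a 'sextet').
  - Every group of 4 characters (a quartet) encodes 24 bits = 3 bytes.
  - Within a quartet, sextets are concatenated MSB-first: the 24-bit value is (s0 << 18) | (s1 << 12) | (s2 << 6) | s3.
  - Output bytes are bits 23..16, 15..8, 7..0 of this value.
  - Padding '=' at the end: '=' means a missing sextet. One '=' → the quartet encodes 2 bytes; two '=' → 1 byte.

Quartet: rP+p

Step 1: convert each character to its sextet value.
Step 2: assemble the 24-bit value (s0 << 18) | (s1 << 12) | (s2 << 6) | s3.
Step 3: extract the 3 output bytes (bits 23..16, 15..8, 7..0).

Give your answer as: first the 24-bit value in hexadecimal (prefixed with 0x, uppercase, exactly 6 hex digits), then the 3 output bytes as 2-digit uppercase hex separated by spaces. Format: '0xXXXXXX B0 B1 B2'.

Sextets: r=43, P=15, +=62, p=41
24-bit: (43<<18) | (15<<12) | (62<<6) | 41
      = 0xAC0000 | 0x00F000 | 0x000F80 | 0x000029
      = 0xACFFA9
Bytes: (v>>16)&0xFF=AC, (v>>8)&0xFF=FF, v&0xFF=A9

Answer: 0xACFFA9 AC FF A9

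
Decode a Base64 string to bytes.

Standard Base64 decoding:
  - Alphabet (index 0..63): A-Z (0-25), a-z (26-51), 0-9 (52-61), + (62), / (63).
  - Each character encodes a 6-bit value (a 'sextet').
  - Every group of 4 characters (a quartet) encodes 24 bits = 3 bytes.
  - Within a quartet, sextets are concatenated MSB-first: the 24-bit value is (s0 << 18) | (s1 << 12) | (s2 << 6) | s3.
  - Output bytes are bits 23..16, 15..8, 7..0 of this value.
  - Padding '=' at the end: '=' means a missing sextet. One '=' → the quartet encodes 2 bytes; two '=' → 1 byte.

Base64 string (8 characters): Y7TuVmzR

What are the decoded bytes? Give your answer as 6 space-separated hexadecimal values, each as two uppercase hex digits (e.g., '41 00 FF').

Answer: 63 B4 EE 56 6C D1

Derivation:
After char 0 ('Y'=24): chars_in_quartet=1 acc=0x18 bytes_emitted=0
After char 1 ('7'=59): chars_in_quartet=2 acc=0x63B bytes_emitted=0
After char 2 ('T'=19): chars_in_quartet=3 acc=0x18ED3 bytes_emitted=0
After char 3 ('u'=46): chars_in_quartet=4 acc=0x63B4EE -> emit 63 B4 EE, reset; bytes_emitted=3
After char 4 ('V'=21): chars_in_quartet=1 acc=0x15 bytes_emitted=3
After char 5 ('m'=38): chars_in_quartet=2 acc=0x566 bytes_emitted=3
After char 6 ('z'=51): chars_in_quartet=3 acc=0x159B3 bytes_emitted=3
After char 7 ('R'=17): chars_in_quartet=4 acc=0x566CD1 -> emit 56 6C D1, reset; bytes_emitted=6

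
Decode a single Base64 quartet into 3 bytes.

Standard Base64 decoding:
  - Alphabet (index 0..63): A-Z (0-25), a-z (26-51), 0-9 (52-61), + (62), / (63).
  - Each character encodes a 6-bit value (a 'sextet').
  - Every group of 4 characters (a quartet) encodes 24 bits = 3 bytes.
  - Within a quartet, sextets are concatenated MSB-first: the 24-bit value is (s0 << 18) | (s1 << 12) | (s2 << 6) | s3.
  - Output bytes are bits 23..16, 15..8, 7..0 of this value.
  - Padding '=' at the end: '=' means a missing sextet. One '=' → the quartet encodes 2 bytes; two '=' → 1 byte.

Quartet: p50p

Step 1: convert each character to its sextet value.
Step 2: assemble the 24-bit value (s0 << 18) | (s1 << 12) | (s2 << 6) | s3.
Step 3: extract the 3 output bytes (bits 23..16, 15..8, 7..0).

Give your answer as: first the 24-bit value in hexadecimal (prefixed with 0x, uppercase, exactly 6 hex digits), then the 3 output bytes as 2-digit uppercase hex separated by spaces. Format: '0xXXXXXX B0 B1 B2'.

Sextets: p=41, 5=57, 0=52, p=41
24-bit: (41<<18) | (57<<12) | (52<<6) | 41
      = 0xA40000 | 0x039000 | 0x000D00 | 0x000029
      = 0xA79D29
Bytes: (v>>16)&0xFF=A7, (v>>8)&0xFF=9D, v&0xFF=29

Answer: 0xA79D29 A7 9D 29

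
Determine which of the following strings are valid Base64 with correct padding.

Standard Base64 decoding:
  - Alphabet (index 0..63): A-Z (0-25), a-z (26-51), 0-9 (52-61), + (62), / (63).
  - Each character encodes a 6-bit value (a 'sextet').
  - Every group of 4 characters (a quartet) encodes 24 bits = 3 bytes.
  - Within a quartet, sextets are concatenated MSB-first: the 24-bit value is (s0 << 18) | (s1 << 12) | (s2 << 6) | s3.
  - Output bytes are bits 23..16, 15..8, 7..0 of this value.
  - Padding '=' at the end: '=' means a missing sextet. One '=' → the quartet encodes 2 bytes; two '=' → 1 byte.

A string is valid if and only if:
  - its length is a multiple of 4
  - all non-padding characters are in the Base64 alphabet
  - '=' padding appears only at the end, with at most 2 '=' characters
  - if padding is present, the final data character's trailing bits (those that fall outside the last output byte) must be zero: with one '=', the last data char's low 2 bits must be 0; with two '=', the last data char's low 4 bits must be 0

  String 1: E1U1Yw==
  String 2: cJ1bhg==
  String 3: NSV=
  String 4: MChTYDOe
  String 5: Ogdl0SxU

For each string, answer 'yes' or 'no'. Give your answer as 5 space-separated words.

String 1: 'E1U1Yw==' → valid
String 2: 'cJ1bhg==' → valid
String 3: 'NSV=' → invalid (bad trailing bits)
String 4: 'MChTYDOe' → valid
String 5: 'Ogdl0SxU' → valid

Answer: yes yes no yes yes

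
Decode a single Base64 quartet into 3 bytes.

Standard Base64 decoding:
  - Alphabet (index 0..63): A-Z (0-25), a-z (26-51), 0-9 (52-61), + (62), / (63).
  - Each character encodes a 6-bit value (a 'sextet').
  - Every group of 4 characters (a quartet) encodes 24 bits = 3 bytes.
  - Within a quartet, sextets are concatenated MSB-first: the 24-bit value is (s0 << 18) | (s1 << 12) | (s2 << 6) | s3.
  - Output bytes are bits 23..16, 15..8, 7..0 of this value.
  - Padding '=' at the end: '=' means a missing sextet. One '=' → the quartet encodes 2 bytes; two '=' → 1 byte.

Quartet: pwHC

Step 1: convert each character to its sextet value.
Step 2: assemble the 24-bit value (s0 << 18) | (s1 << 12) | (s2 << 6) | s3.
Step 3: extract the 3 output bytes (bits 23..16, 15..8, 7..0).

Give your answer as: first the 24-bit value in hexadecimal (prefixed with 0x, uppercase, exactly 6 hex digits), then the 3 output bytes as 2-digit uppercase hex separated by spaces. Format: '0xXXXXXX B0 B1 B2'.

Answer: 0xA701C2 A7 01 C2

Derivation:
Sextets: p=41, w=48, H=7, C=2
24-bit: (41<<18) | (48<<12) | (7<<6) | 2
      = 0xA40000 | 0x030000 | 0x0001C0 | 0x000002
      = 0xA701C2
Bytes: (v>>16)&0xFF=A7, (v>>8)&0xFF=01, v&0xFF=C2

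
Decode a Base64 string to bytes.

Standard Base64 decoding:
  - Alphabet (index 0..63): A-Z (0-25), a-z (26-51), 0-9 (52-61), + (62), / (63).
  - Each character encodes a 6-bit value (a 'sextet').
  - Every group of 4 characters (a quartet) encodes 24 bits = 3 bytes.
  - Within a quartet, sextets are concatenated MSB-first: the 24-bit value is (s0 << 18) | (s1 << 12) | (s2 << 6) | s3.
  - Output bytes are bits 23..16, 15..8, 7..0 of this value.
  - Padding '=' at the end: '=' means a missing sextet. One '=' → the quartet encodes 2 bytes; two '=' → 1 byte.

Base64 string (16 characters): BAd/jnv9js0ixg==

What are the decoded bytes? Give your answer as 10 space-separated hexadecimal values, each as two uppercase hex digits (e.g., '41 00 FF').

Answer: 04 07 7F 8E 7B FD 8E CD 22 C6

Derivation:
After char 0 ('B'=1): chars_in_quartet=1 acc=0x1 bytes_emitted=0
After char 1 ('A'=0): chars_in_quartet=2 acc=0x40 bytes_emitted=0
After char 2 ('d'=29): chars_in_quartet=3 acc=0x101D bytes_emitted=0
After char 3 ('/'=63): chars_in_quartet=4 acc=0x4077F -> emit 04 07 7F, reset; bytes_emitted=3
After char 4 ('j'=35): chars_in_quartet=1 acc=0x23 bytes_emitted=3
After char 5 ('n'=39): chars_in_quartet=2 acc=0x8E7 bytes_emitted=3
After char 6 ('v'=47): chars_in_quartet=3 acc=0x239EF bytes_emitted=3
After char 7 ('9'=61): chars_in_quartet=4 acc=0x8E7BFD -> emit 8E 7B FD, reset; bytes_emitted=6
After char 8 ('j'=35): chars_in_quartet=1 acc=0x23 bytes_emitted=6
After char 9 ('s'=44): chars_in_quartet=2 acc=0x8EC bytes_emitted=6
After char 10 ('0'=52): chars_in_quartet=3 acc=0x23B34 bytes_emitted=6
After char 11 ('i'=34): chars_in_quartet=4 acc=0x8ECD22 -> emit 8E CD 22, reset; bytes_emitted=9
After char 12 ('x'=49): chars_in_quartet=1 acc=0x31 bytes_emitted=9
After char 13 ('g'=32): chars_in_quartet=2 acc=0xC60 bytes_emitted=9
Padding '==': partial quartet acc=0xC60 -> emit C6; bytes_emitted=10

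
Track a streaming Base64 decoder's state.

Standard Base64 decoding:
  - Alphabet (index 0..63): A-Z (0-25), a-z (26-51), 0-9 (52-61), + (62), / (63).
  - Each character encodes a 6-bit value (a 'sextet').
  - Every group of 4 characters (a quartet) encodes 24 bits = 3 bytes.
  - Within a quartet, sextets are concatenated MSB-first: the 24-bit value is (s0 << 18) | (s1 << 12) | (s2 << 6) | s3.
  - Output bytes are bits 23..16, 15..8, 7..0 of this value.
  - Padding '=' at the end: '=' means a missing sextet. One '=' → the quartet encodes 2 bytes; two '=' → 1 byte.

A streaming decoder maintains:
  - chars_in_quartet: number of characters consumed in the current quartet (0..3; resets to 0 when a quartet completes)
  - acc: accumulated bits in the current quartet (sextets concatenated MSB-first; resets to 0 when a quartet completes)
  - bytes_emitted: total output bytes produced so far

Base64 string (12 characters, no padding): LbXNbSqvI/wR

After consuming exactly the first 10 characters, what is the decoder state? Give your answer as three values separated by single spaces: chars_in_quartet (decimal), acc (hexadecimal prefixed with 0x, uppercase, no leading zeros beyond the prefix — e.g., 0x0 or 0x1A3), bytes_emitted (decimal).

After char 0 ('L'=11): chars_in_quartet=1 acc=0xB bytes_emitted=0
After char 1 ('b'=27): chars_in_quartet=2 acc=0x2DB bytes_emitted=0
After char 2 ('X'=23): chars_in_quartet=3 acc=0xB6D7 bytes_emitted=0
After char 3 ('N'=13): chars_in_quartet=4 acc=0x2DB5CD -> emit 2D B5 CD, reset; bytes_emitted=3
After char 4 ('b'=27): chars_in_quartet=1 acc=0x1B bytes_emitted=3
After char 5 ('S'=18): chars_in_quartet=2 acc=0x6D2 bytes_emitted=3
After char 6 ('q'=42): chars_in_quartet=3 acc=0x1B4AA bytes_emitted=3
After char 7 ('v'=47): chars_in_quartet=4 acc=0x6D2AAF -> emit 6D 2A AF, reset; bytes_emitted=6
After char 8 ('I'=8): chars_in_quartet=1 acc=0x8 bytes_emitted=6
After char 9 ('/'=63): chars_in_quartet=2 acc=0x23F bytes_emitted=6

Answer: 2 0x23F 6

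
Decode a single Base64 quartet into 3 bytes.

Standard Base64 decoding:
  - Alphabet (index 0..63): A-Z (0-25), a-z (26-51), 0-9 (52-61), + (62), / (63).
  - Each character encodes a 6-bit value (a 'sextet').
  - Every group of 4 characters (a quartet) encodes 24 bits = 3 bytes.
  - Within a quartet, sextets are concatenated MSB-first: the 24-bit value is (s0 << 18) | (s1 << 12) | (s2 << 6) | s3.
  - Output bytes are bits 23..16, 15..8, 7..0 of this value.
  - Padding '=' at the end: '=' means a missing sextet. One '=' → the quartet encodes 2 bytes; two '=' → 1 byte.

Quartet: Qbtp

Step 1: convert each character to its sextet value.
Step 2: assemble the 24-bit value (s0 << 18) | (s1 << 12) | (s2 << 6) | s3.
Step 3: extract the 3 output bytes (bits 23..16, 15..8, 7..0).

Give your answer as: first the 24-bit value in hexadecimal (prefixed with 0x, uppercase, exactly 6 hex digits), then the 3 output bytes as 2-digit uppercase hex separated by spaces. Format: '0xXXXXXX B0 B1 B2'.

Answer: 0x41BB69 41 BB 69

Derivation:
Sextets: Q=16, b=27, t=45, p=41
24-bit: (16<<18) | (27<<12) | (45<<6) | 41
      = 0x400000 | 0x01B000 | 0x000B40 | 0x000029
      = 0x41BB69
Bytes: (v>>16)&0xFF=41, (v>>8)&0xFF=BB, v&0xFF=69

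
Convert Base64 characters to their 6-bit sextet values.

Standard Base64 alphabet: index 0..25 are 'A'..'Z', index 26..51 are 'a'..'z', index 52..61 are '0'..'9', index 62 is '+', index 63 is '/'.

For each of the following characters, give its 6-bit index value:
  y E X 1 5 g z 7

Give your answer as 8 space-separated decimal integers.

Answer: 50 4 23 53 57 32 51 59

Derivation:
'y': a..z range, 26 + ord('y') − ord('a') = 50
'E': A..Z range, ord('E') − ord('A') = 4
'X': A..Z range, ord('X') − ord('A') = 23
'1': 0..9 range, 52 + ord('1') − ord('0') = 53
'5': 0..9 range, 52 + ord('5') − ord('0') = 57
'g': a..z range, 26 + ord('g') − ord('a') = 32
'z': a..z range, 26 + ord('z') − ord('a') = 51
'7': 0..9 range, 52 + ord('7') − ord('0') = 59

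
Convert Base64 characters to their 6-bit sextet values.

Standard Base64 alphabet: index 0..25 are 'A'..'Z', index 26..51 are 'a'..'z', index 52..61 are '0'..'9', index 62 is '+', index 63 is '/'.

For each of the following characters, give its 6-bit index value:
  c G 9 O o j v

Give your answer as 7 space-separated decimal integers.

'c': a..z range, 26 + ord('c') − ord('a') = 28
'G': A..Z range, ord('G') − ord('A') = 6
'9': 0..9 range, 52 + ord('9') − ord('0') = 61
'O': A..Z range, ord('O') − ord('A') = 14
'o': a..z range, 26 + ord('o') − ord('a') = 40
'j': a..z range, 26 + ord('j') − ord('a') = 35
'v': a..z range, 26 + ord('v') − ord('a') = 47

Answer: 28 6 61 14 40 35 47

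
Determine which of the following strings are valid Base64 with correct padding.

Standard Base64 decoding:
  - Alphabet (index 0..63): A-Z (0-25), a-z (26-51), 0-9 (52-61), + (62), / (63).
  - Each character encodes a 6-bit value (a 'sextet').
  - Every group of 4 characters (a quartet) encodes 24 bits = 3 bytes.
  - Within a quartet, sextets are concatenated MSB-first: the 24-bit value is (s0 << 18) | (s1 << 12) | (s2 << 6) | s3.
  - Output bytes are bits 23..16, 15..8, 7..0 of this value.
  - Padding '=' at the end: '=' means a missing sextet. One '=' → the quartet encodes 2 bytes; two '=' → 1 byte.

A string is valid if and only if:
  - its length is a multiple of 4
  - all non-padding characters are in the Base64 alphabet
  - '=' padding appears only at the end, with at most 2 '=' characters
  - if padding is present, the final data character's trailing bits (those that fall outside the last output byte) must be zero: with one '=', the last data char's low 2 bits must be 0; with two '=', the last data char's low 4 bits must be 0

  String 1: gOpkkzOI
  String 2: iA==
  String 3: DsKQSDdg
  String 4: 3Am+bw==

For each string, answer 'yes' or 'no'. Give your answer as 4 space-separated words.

String 1: 'gOpkkzOI' → valid
String 2: 'iA==' → valid
String 3: 'DsKQSDdg' → valid
String 4: '3Am+bw==' → valid

Answer: yes yes yes yes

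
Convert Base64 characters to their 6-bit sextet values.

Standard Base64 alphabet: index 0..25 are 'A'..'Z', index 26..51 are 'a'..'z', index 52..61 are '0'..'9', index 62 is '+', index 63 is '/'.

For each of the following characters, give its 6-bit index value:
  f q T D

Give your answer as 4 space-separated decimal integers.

Answer: 31 42 19 3

Derivation:
'f': a..z range, 26 + ord('f') − ord('a') = 31
'q': a..z range, 26 + ord('q') − ord('a') = 42
'T': A..Z range, ord('T') − ord('A') = 19
'D': A..Z range, ord('D') − ord('A') = 3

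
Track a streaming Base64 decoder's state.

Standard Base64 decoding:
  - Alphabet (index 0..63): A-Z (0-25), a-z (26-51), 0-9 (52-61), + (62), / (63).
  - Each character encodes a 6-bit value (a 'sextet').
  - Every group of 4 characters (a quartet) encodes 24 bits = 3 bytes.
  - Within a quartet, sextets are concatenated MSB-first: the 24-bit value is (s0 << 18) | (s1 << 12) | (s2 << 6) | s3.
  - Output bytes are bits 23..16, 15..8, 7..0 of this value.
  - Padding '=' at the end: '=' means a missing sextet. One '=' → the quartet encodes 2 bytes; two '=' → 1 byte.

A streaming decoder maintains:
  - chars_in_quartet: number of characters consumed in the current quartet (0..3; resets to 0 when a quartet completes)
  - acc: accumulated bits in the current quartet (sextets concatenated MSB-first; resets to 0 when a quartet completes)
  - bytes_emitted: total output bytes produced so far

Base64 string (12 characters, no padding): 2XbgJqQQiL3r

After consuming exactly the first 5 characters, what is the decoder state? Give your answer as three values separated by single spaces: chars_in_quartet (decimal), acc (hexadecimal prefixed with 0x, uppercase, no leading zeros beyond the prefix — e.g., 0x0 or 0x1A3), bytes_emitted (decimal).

Answer: 1 0x9 3

Derivation:
After char 0 ('2'=54): chars_in_quartet=1 acc=0x36 bytes_emitted=0
After char 1 ('X'=23): chars_in_quartet=2 acc=0xD97 bytes_emitted=0
After char 2 ('b'=27): chars_in_quartet=3 acc=0x365DB bytes_emitted=0
After char 3 ('g'=32): chars_in_quartet=4 acc=0xD976E0 -> emit D9 76 E0, reset; bytes_emitted=3
After char 4 ('J'=9): chars_in_quartet=1 acc=0x9 bytes_emitted=3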